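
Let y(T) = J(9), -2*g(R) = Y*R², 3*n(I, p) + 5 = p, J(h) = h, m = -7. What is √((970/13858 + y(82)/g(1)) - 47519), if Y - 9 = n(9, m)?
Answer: 2*I*√84378925165/2665 ≈ 218.0*I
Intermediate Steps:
n(I, p) = -5/3 + p/3
Y = 5 (Y = 9 + (-5/3 + (⅓)*(-7)) = 9 + (-5/3 - 7/3) = 9 - 4 = 5)
g(R) = -5*R²/2
y(T) = 9
√((970/13858 + y(82)/g(1)) - 47519) = √((970/13858 + 9/((-5/2*1²))) - 47519) = √((970*(1/13858) + 9/((-5/2*1))) - 47519) = √((485/6929 + 9/(-5/2)) - 47519) = √((485/6929 + 9*(-⅖)) - 47519) = √((485/6929 - 18/5) - 47519) = √(-122297/34645 - 47519) = √(-1646418052/34645) = 2*I*√84378925165/2665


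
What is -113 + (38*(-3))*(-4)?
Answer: 343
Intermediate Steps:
-113 + (38*(-3))*(-4) = -113 - 114*(-4) = -113 + 456 = 343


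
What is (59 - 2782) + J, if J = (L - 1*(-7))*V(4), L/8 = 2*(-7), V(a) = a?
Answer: -3143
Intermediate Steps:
L = -112 (L = 8*(2*(-7)) = 8*(-14) = -112)
J = -420 (J = (-112 - 1*(-7))*4 = (-112 + 7)*4 = -105*4 = -420)
(59 - 2782) + J = (59 - 2782) - 420 = -2723 - 420 = -3143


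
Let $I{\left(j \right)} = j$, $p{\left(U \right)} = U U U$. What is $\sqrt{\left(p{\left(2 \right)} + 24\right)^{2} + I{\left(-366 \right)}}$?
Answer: $\sqrt{658} \approx 25.652$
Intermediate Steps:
$p{\left(U \right)} = U^{3}$ ($p{\left(U \right)} = U^{2} U = U^{3}$)
$\sqrt{\left(p{\left(2 \right)} + 24\right)^{2} + I{\left(-366 \right)}} = \sqrt{\left(2^{3} + 24\right)^{2} - 366} = \sqrt{\left(8 + 24\right)^{2} - 366} = \sqrt{32^{2} - 366} = \sqrt{1024 - 366} = \sqrt{658}$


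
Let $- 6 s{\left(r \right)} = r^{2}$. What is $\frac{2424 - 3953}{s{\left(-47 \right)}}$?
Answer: $\frac{9174}{2209} \approx 4.153$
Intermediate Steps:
$s{\left(r \right)} = - \frac{r^{2}}{6}$
$\frac{2424 - 3953}{s{\left(-47 \right)}} = \frac{2424 - 3953}{\left(- \frac{1}{6}\right) \left(-47\right)^{2}} = - \frac{1529}{\left(- \frac{1}{6}\right) 2209} = - \frac{1529}{- \frac{2209}{6}} = \left(-1529\right) \left(- \frac{6}{2209}\right) = \frac{9174}{2209}$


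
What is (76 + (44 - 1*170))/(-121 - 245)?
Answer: 25/183 ≈ 0.13661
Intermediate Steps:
(76 + (44 - 1*170))/(-121 - 245) = (76 + (44 - 170))/(-366) = (76 - 126)*(-1/366) = -50*(-1/366) = 25/183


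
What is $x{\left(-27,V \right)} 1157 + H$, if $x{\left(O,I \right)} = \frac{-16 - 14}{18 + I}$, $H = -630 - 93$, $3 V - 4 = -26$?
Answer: $- \frac{63633}{16} \approx -3977.1$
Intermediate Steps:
$V = - \frac{22}{3}$ ($V = \frac{4}{3} + \frac{1}{3} \left(-26\right) = \frac{4}{3} - \frac{26}{3} = - \frac{22}{3} \approx -7.3333$)
$H = -723$ ($H = -630 - 93 = -723$)
$x{\left(O,I \right)} = - \frac{30}{18 + I}$
$x{\left(-27,V \right)} 1157 + H = - \frac{30}{18 - \frac{22}{3}} \cdot 1157 - 723 = - \frac{30}{\frac{32}{3}} \cdot 1157 - 723 = \left(-30\right) \frac{3}{32} \cdot 1157 - 723 = \left(- \frac{45}{16}\right) 1157 - 723 = - \frac{52065}{16} - 723 = - \frac{63633}{16}$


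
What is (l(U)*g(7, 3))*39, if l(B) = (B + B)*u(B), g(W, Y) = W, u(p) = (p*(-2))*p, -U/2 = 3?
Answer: 235872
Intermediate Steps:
U = -6 (U = -2*3 = -6)
u(p) = -2*p² (u(p) = (-2*p)*p = -2*p²)
l(B) = -4*B³ (l(B) = (B + B)*(-2*B²) = (2*B)*(-2*B²) = -4*B³)
(l(U)*g(7, 3))*39 = (-4*(-6)³*7)*39 = (-4*(-216)*7)*39 = (864*7)*39 = 6048*39 = 235872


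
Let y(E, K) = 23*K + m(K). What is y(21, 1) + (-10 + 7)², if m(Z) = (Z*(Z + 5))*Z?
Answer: 38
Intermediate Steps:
m(Z) = Z²*(5 + Z) (m(Z) = (Z*(5 + Z))*Z = Z²*(5 + Z))
y(E, K) = 23*K + K²*(5 + K)
y(21, 1) + (-10 + 7)² = 1*(23 + 1*(5 + 1)) + (-10 + 7)² = 1*(23 + 1*6) + (-3)² = 1*(23 + 6) + 9 = 1*29 + 9 = 29 + 9 = 38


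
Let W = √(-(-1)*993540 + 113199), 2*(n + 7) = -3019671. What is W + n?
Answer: -3019685/2 + 3*√122971 ≈ -1.5088e+6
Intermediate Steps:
n = -3019685/2 (n = -7 + (½)*(-3019671) = -7 - 3019671/2 = -3019685/2 ≈ -1.5098e+6)
W = 3*√122971 (W = √(-1*(-993540) + 113199) = √(993540 + 113199) = √1106739 = 3*√122971 ≈ 1052.0)
W + n = 3*√122971 - 3019685/2 = -3019685/2 + 3*√122971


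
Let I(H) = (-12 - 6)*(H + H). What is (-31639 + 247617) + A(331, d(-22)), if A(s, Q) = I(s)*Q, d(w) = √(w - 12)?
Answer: 215978 - 11916*I*√34 ≈ 2.1598e+5 - 69482.0*I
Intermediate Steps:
I(H) = -36*H
d(w) = √(-12 + w)
A(s, Q) = -36*Q*s (A(s, Q) = (-36*s)*Q = -36*Q*s)
(-31639 + 247617) + A(331, d(-22)) = (-31639 + 247617) - 36*√(-12 - 22)*331 = 215978 - 36*√(-34)*331 = 215978 - 36*I*√34*331 = 215978 - 11916*I*√34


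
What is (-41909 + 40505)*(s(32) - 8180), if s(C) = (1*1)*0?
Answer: 11484720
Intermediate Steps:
s(C) = 0 (s(C) = 1*0 = 0)
(-41909 + 40505)*(s(32) - 8180) = (-41909 + 40505)*(0 - 8180) = -1404*(-8180) = 11484720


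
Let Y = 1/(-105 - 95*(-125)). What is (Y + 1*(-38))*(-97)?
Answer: 92149903/25000 ≈ 3686.0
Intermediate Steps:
Y = 1/25000 (Y = -1/125/(-200) = -1/200*(-1/125) = 1/25000 ≈ 4.0000e-5)
(Y + 1*(-38))*(-97) = (1/25000 + 1*(-38))*(-97) = (1/25000 - 38)*(-97) = -949999/25000*(-97) = 92149903/25000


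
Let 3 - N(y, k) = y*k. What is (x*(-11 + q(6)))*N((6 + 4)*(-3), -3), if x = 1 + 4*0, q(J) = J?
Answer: 435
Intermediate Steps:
x = 1 (x = 1 + 0 = 1)
N(y, k) = 3 - k*y (N(y, k) = 3 - y*k = 3 - k*y)
(x*(-11 + q(6)))*N((6 + 4)*(-3), -3) = (1*(-11 + 6))*(3 - 1*(-3)*(6 + 4)*(-3)) = (1*(-5))*(3 - 1*(-3)*10*(-3)) = -5*(3 - 1*(-3)*(-30)) = -5*(3 - 90) = -5*(-87) = 435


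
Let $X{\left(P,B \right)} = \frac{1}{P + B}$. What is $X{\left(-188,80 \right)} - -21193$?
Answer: $\frac{2288843}{108} \approx 21193.0$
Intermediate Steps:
$X{\left(P,B \right)} = \frac{1}{B + P}$
$X{\left(-188,80 \right)} - -21193 = \frac{1}{80 - 188} - -21193 = \frac{1}{-108} + 21193 = - \frac{1}{108} + 21193 = \frac{2288843}{108}$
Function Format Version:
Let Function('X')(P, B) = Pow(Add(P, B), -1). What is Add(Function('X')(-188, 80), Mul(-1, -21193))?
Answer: Rational(2288843, 108) ≈ 21193.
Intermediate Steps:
Function('X')(P, B) = Pow(Add(B, P), -1)
Add(Function('X')(-188, 80), Mul(-1, -21193)) = Add(Pow(Add(80, -188), -1), Mul(-1, -21193)) = Add(Pow(-108, -1), 21193) = Add(Rational(-1, 108), 21193) = Rational(2288843, 108)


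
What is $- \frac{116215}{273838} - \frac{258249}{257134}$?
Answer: $- \frac{25150304368}{17603265073} \approx -1.4287$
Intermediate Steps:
$- \frac{116215}{273838} - \frac{258249}{257134} = - \frac{25150304368}{17603265073}$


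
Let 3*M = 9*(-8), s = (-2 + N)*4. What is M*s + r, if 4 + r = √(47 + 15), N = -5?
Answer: 668 + √62 ≈ 675.87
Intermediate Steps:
s = -28 (s = (-2 - 5)*4 = -7*4 = -28)
M = -24 (M = (9*(-8))/3 = (⅓)*(-72) = -24)
r = -4 + √62 (r = -4 + √(47 + 15) = -4 + √62 ≈ 3.8740)
M*s + r = -24*(-28) + (-4 + √62) = 672 + (-4 + √62) = 668 + √62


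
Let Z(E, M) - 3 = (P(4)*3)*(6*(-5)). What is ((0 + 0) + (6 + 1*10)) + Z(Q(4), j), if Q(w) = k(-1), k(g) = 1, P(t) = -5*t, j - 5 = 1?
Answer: 1819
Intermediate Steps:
j = 6 (j = 5 + 1 = 6)
Q(w) = 1
Z(E, M) = 1803 (Z(E, M) = 3 + (-5*4*3)*(6*(-5)) = 3 - 20*3*(-30) = 3 - 60*(-30) = 3 + 1800 = 1803)
((0 + 0) + (6 + 1*10)) + Z(Q(4), j) = ((0 + 0) + (6 + 1*10)) + 1803 = (0 + (6 + 10)) + 1803 = (0 + 16) + 1803 = 16 + 1803 = 1819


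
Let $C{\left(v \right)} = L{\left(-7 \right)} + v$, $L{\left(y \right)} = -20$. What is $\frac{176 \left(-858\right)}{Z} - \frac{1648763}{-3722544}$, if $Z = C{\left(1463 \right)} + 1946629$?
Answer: $\frac{47317412689}{129496138128} \approx 0.3654$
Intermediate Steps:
$C{\left(v \right)} = -20 + v$
$Z = 1948072$ ($Z = \left(-20 + 1463\right) + 1946629 = 1443 + 1946629 = 1948072$)
$\frac{176 \left(-858\right)}{Z} - \frac{1648763}{-3722544} = \frac{176 \left(-858\right)}{1948072} - \frac{1648763}{-3722544} = \left(-151008\right) \frac{1}{1948072} - - \frac{1648763}{3722544} = - \frac{18876}{243509} + \frac{1648763}{3722544} = \frac{47317412689}{129496138128}$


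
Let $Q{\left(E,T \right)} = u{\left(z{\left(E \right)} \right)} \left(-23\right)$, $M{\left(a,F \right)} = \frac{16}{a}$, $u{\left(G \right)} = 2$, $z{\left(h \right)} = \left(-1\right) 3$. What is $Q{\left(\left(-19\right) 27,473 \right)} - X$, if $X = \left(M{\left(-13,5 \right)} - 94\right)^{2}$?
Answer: $- \frac{1540418}{169} \approx -9114.9$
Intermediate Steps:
$z{\left(h \right)} = -3$
$X = \frac{1532644}{169}$ ($X = \left(\frac{16}{-13} - 94\right)^{2} = \left(16 \left(- \frac{1}{13}\right) - 94\right)^{2} = \left(- \frac{16}{13} - 94\right)^{2} = \left(- \frac{1238}{13}\right)^{2} = \frac{1532644}{169} \approx 9068.9$)
$Q{\left(E,T \right)} = -46$ ($Q{\left(E,T \right)} = 2 \left(-23\right) = -46$)
$Q{\left(\left(-19\right) 27,473 \right)} - X = -46 - \frac{1532644}{169} = - \frac{1540418}{169}$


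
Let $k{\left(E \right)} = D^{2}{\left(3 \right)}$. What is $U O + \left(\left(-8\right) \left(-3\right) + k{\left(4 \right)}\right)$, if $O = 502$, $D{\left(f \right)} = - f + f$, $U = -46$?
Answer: $-23068$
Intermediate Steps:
$D{\left(f \right)} = 0$
$k{\left(E \right)} = 0$ ($k{\left(E \right)} = 0^{2} = 0$)
$U O + \left(\left(-8\right) \left(-3\right) + k{\left(4 \right)}\right) = \left(-46\right) 502 + \left(\left(-8\right) \left(-3\right) + 0\right) = -23092 + \left(24 + 0\right) = -23092 + 24 = -23068$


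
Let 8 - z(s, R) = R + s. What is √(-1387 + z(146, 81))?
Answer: I*√1606 ≈ 40.075*I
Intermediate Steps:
z(s, R) = 8 - R - s (z(s, R) = 8 - (R + s) = 8 + (-R - s) = 8 - R - s)
√(-1387 + z(146, 81)) = √(-1387 + (8 - 1*81 - 1*146)) = √(-1387 + (8 - 81 - 146)) = √(-1387 - 219) = √(-1606) = I*√1606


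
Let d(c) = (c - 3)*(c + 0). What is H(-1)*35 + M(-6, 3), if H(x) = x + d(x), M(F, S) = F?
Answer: 99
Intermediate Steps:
d(c) = c*(-3 + c) (d(c) = (-3 + c)*c = c*(-3 + c))
H(x) = x + x*(-3 + x)
H(-1)*35 + M(-6, 3) = -(-2 - 1)*35 - 6 = -1*(-3)*35 - 6 = 3*35 - 6 = 105 - 6 = 99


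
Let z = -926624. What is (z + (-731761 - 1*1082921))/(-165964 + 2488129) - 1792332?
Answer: -4162093380086/2322165 ≈ -1.7923e+6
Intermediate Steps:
(z + (-731761 - 1*1082921))/(-165964 + 2488129) - 1792332 = (-926624 + (-731761 - 1*1082921))/(-165964 + 2488129) - 1792332 = (-926624 + (-731761 - 1082921))/2322165 - 1792332 = (-926624 - 1814682)*(1/2322165) - 1792332 = -2741306*1/2322165 - 1792332 = -2741306/2322165 - 1792332 = -4162093380086/2322165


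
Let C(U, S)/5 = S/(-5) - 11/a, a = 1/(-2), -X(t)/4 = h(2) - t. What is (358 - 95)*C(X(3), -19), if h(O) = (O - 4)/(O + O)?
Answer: 33927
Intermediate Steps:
h(O) = (-4 + O)/(2*O) (h(O) = (-4 + O)/((2*O)) = (-4 + O)*(1/(2*O)) = (-4 + O)/(2*O))
X(t) = 2 + 4*t (X(t) = -4*((½)*(-4 + 2)/2 - t) = -4*((½)*(½)*(-2) - t) = -4*(-½ - t) = 2 + 4*t)
a = -½ ≈ -0.50000
C(U, S) = 110 - S (C(U, S) = 5*(S/(-5) - 11/(-½)) = 5*(S*(-⅕) - 11*(-2)) = 5*(-S/5 + 22) = 5*(22 - S/5) = 110 - S)
(358 - 95)*C(X(3), -19) = (358 - 95)*(110 - 1*(-19)) = 263*(110 + 19) = 263*129 = 33927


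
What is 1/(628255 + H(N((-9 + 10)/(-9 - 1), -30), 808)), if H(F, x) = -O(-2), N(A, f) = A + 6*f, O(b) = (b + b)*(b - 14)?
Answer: 1/628191 ≈ 1.5919e-6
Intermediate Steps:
O(b) = 2*b*(-14 + b) (O(b) = (2*b)*(-14 + b) = 2*b*(-14 + b))
H(F, x) = -64 (H(F, x) = -2*(-2)*(-14 - 2) = -2*(-2)*(-16) = -1*64 = -64)
1/(628255 + H(N((-9 + 10)/(-9 - 1), -30), 808)) = 1/(628255 - 64) = 1/628191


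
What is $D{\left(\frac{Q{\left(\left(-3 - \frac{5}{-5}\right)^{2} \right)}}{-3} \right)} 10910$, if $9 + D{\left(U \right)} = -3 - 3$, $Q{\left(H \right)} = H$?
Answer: $-163650$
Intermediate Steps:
$D{\left(U \right)} = -15$ ($D{\left(U \right)} = -9 - 6 = -15$)
$D{\left(\frac{Q{\left(\left(-3 - \frac{5}{-5}\right)^{2} \right)}}{-3} \right)} 10910 = \left(-15\right) 10910 = -163650$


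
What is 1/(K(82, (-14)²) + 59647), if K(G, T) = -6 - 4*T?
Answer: 1/58857 ≈ 1.6990e-5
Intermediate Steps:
1/(K(82, (-14)²) + 59647) = 1/((-6 - 4*(-14)²) + 59647) = 1/((-6 - 4*196) + 59647) = 1/((-6 - 784) + 59647) = 1/(-790 + 59647) = 1/58857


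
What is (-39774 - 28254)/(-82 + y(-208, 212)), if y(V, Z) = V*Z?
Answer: 11338/7363 ≈ 1.5399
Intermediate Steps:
(-39774 - 28254)/(-82 + y(-208, 212)) = (-39774 - 28254)/(-82 - 208*212) = -68028/(-82 - 44096) = -68028/(-44178) = -68028*(-1/44178) = 11338/7363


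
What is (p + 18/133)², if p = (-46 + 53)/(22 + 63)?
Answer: 6056521/127803025 ≈ 0.047390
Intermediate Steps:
p = 7/85 ≈ 0.082353
(p + 18/133)² = (7/85 + 18/133)² = (2461/11305)² = 6056521/127803025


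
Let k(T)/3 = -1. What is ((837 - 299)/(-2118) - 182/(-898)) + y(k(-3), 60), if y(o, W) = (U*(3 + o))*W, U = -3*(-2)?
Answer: -24412/475491 ≈ -0.051341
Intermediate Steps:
U = 6
k(T) = -3 (k(T) = 3*(-1) = -3)
y(o, W) = W*(18 + 6*o) (y(o, W) = (6*(3 + o))*W = (18 + 6*o)*W = W*(18 + 6*o))
((837 - 299)/(-2118) - 182/(-898)) + y(k(-3), 60) = ((837 - 299)/(-2118) - 182/(-898)) + 6*60*(3 - 3) = (538*(-1/2118) - 182*(-1/898)) + 6*60*0 = (-269/1059 + 91/449) + 0 = -24412/475491 + 0 = -24412/475491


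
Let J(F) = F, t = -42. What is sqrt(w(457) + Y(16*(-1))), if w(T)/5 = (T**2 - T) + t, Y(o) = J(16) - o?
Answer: sqrt(1041782) ≈ 1020.7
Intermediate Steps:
Y(o) = 16 - o
w(T) = -210 - 5*T + 5*T**2 (w(T) = 5*((T**2 - T) - 42) = 5*(-42 + T**2 - T) = -210 - 5*T + 5*T**2)
sqrt(w(457) + Y(16*(-1))) = sqrt((-210 - 5*457 + 5*457**2) + (16 - 16*(-1))) = sqrt((-210 - 2285 + 5*208849) + (16 - 1*(-16))) = sqrt((-210 - 2285 + 1044245) + (16 + 16)) = sqrt(1041750 + 32) = sqrt(1041782)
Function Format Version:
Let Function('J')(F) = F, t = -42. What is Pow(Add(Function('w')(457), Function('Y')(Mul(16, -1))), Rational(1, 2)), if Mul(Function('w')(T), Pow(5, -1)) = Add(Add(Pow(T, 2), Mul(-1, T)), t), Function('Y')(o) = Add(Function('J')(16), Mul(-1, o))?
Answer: Pow(1041782, Rational(1, 2)) ≈ 1020.7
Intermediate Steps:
Function('Y')(o) = Add(16, Mul(-1, o))
Function('w')(T) = Add(-210, Mul(-5, T), Mul(5, Pow(T, 2))) (Function('w')(T) = Mul(5, Add(Add(Pow(T, 2), Mul(-1, T)), -42)) = Mul(5, Add(-42, Pow(T, 2), Mul(-1, T))) = Add(-210, Mul(-5, T), Mul(5, Pow(T, 2))))
Pow(Add(Function('w')(457), Function('Y')(Mul(16, -1))), Rational(1, 2)) = Pow(Add(Add(-210, Mul(-5, 457), Mul(5, Pow(457, 2))), Add(16, Mul(-1, Mul(16, -1)))), Rational(1, 2)) = Pow(Add(Add(-210, -2285, Mul(5, 208849)), Add(16, Mul(-1, -16))), Rational(1, 2)) = Pow(Add(Add(-210, -2285, 1044245), Add(16, 16)), Rational(1, 2)) = Pow(Add(1041750, 32), Rational(1, 2)) = Pow(1041782, Rational(1, 2))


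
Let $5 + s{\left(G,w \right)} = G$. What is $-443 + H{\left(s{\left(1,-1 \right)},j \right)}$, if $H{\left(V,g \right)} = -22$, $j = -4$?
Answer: $-465$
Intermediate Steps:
$s{\left(G,w \right)} = -5 + G$
$-443 + H{\left(s{\left(1,-1 \right)},j \right)} = -443 - 22 = -465$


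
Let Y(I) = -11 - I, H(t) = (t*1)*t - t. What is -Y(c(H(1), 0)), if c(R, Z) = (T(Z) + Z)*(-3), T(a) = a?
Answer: 11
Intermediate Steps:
H(t) = t² - t (H(t) = t*t - t = t² - t)
c(R, Z) = -6*Z (c(R, Z) = (Z + Z)*(-3) = (2*Z)*(-3) = -6*Z)
-Y(c(H(1), 0)) = -(-11 - (-6)*0) = -(-11 - 1*0) = -(-11 + 0) = -1*(-11) = 11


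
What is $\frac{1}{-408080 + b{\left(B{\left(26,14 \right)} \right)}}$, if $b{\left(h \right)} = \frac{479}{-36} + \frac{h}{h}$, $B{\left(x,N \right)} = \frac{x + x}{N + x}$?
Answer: $- \frac{36}{14691323} \approx -2.4504 \cdot 10^{-6}$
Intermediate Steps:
$B{\left(x,N \right)} = \frac{2 x}{N + x}$
$b{\left(h \right)} = - \frac{443}{36}$ ($b{\left(h \right)} = 479 \left(- \frac{1}{36}\right) + 1 = - \frac{479}{36} + 1 = - \frac{443}{36}$)
$\frac{1}{-408080 + b{\left(B{\left(26,14 \right)} \right)}} = \frac{1}{-408080 - \frac{443}{36}} = \frac{1}{- \frac{14691323}{36}} = - \frac{36}{14691323}$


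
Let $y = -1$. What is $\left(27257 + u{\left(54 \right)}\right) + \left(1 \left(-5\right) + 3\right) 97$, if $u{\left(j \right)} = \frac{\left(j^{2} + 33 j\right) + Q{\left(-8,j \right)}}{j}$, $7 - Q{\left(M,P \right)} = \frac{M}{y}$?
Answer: $\frac{1466099}{54} \approx 27150.0$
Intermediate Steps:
$Q{\left(M,P \right)} = 7 + M$ ($Q{\left(M,P \right)} = 7 - \frac{M}{-1} = 7 - M \left(-1\right) = 7 - - M = 7 + M$)
$u{\left(j \right)} = \frac{-1 + j^{2} + 33 j}{j}$ ($u{\left(j \right)} = \frac{\left(j^{2} + 33 j\right) + \left(7 - 8\right)}{j} = \frac{\left(j^{2} + 33 j\right) - 1}{j} = \frac{-1 + j^{2} + 33 j}{j}$)
$\left(27257 + u{\left(54 \right)}\right) + \left(1 \left(-5\right) + 3\right) 97 = \left(27257 + \left(33 + 54 - \frac{1}{54}\right)\right) + \left(1 \left(-5\right) + 3\right) 97 = \left(27257 + \left(33 + 54 - \frac{1}{54}\right)\right) + \left(-5 + 3\right) 97 = \left(27257 + \left(33 + 54 - \frac{1}{54}\right)\right) - 194 = \left(27257 + \frac{4697}{54}\right) - 194 = \frac{1476575}{54} - 194 = \frac{1466099}{54}$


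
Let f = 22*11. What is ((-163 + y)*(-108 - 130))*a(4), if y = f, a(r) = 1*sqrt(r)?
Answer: -37604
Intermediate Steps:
f = 242
a(r) = sqrt(r)
y = 242
((-163 + y)*(-108 - 130))*a(4) = ((-163 + 242)*(-108 - 130))*sqrt(4) = (79*(-238))*2 = -18802*2 = -37604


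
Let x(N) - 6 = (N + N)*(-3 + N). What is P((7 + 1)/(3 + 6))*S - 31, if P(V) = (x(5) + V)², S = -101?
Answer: -5917475/81 ≈ -73055.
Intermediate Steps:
x(N) = 6 + 2*N*(-3 + N) (x(N) = 6 + (N + N)*(-3 + N) = 6 + (2*N)*(-3 + N) = 6 + 2*N*(-3 + N))
P(V) = (26 + V)² (P(V) = ((6 - 6*5 + 2*5²) + V)² = ((6 - 30 + 2*25) + V)² = ((6 - 30 + 50) + V)² = (26 + V)²)
P((7 + 1)/(3 + 6))*S - 31 = (26 + (7 + 1)/(3 + 6))²*(-101) - 31 = (26 + 8/9)²*(-101) - 31 = (242/9)²*(-101) - 31 = (58564/81)*(-101) - 31 = -5914964/81 - 31 = -5917475/81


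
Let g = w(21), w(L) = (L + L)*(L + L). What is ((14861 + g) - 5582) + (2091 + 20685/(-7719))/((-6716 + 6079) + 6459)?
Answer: 82714789753/7490003 ≈ 11043.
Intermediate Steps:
w(L) = 4*L**2 (w(L) = (2*L)*(2*L) = 4*L**2)
g = 1764 (g = 4*21**2 = 4*441 = 1764)
((14861 + g) - 5582) + (2091 + 20685/(-7719))/((-6716 + 6079) + 6459) = ((14861 + 1764) - 5582) + (2091 + 20685/(-7719))/((-6716 + 6079) + 6459) = (16625 - 5582) + (2091 + 20685*(-1/7719))/(-637 + 6459) = 11043 + (2091 - 6895/2573)/5822 = 11043 + (5373248/2573)*(1/5822) = 11043 + 2686624/7490003 = 82714789753/7490003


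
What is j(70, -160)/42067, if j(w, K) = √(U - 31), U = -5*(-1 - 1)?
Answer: I*√21/42067 ≈ 0.00010894*I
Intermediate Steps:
U = 10 (U = -5*(-2) = 10)
j(w, K) = I*√21 (j(w, K) = √(10 - 31) = √(-21) = I*√21)
j(70, -160)/42067 = (I*√21)/42067 = (I*√21)*(1/42067) = I*√21/42067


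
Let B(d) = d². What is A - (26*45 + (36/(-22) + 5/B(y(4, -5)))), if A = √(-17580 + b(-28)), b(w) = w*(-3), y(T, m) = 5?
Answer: -64271/55 + 54*I*√6 ≈ -1168.6 + 132.27*I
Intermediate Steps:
b(w) = -3*w
A = 54*I*√6 (A = √(-17580 - 3*(-28)) = √(-17580 + 84) = √(-17496) = 54*I*√6 ≈ 132.27*I)
A - (26*45 + (36/(-22) + 5/B(y(4, -5)))) = 54*I*√6 - (26*45 + (36/(-22) + 5/(5²))) = 54*I*√6 - (1170 + (36*(-1/22) + 5/25)) = 54*I*√6 - (1170 + (-18/11 + 5*(1/25))) = 54*I*√6 - (1170 + (-18/11 + ⅕)) = 54*I*√6 - (1170 - 79/55) = 54*I*√6 - 1*64271/55 = 54*I*√6 - 64271/55 = -64271/55 + 54*I*√6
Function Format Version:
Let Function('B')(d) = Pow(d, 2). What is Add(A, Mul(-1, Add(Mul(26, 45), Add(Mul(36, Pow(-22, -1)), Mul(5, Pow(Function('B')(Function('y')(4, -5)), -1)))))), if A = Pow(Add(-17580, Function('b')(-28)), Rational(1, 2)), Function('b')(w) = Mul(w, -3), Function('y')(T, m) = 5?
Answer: Add(Rational(-64271, 55), Mul(54, I, Pow(6, Rational(1, 2)))) ≈ Add(-1168.6, Mul(132.27, I))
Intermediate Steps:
Function('b')(w) = Mul(-3, w)
A = Mul(54, I, Pow(6, Rational(1, 2))) (A = Pow(Add(-17580, Mul(-3, -28)), Rational(1, 2)) = Pow(Add(-17580, 84), Rational(1, 2)) = Pow(-17496, Rational(1, 2)) = Mul(54, I, Pow(6, Rational(1, 2))) ≈ Mul(132.27, I))
Add(A, Mul(-1, Add(Mul(26, 45), Add(Mul(36, Pow(-22, -1)), Mul(5, Pow(Function('B')(Function('y')(4, -5)), -1)))))) = Add(Mul(54, I, Pow(6, Rational(1, 2))), Mul(-1, Add(Mul(26, 45), Add(Mul(36, Pow(-22, -1)), Mul(5, Pow(Pow(5, 2), -1)))))) = Add(Mul(54, I, Pow(6, Rational(1, 2))), Mul(-1, Add(1170, Add(Mul(36, Rational(-1, 22)), Mul(5, Pow(25, -1)))))) = Add(Mul(54, I, Pow(6, Rational(1, 2))), Mul(-1, Add(1170, Add(Rational(-18, 11), Mul(5, Rational(1, 25)))))) = Add(Mul(54, I, Pow(6, Rational(1, 2))), Mul(-1, Add(1170, Add(Rational(-18, 11), Rational(1, 5))))) = Add(Mul(54, I, Pow(6, Rational(1, 2))), Mul(-1, Add(1170, Rational(-79, 55)))) = Add(Mul(54, I, Pow(6, Rational(1, 2))), Mul(-1, Rational(64271, 55))) = Add(Mul(54, I, Pow(6, Rational(1, 2))), Rational(-64271, 55)) = Add(Rational(-64271, 55), Mul(54, I, Pow(6, Rational(1, 2))))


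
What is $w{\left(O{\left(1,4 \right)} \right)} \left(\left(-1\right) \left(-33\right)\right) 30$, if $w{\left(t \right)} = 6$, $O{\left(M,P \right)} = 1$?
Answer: $5940$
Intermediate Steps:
$w{\left(O{\left(1,4 \right)} \right)} \left(\left(-1\right) \left(-33\right)\right) 30 = 6 \left(\left(-1\right) \left(-33\right)\right) 30 = 6 \cdot 33 \cdot 30 = 198 \cdot 30 = 5940$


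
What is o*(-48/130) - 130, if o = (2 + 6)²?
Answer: -9986/65 ≈ -153.63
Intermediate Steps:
o = 64 (o = 8² = 64)
o*(-48/130) - 130 = 64*(-48/130) - 130 = 64*(-48*1/130) - 130 = 64*(-24/65) - 130 = -1536/65 - 130 = -9986/65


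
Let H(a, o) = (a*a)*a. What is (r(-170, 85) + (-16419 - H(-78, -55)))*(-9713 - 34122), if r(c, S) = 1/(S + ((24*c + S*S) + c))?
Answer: -12290343162427/612 ≈ -2.0082e+10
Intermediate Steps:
H(a, o) = a³ (H(a, o) = a²*a = a³)
r(c, S) = 1/(S + S² + 25*c) (r(c, S) = 1/(S + ((24*c + S²) + c)) = 1/(S + ((S² + 24*c) + c)) = 1/(S + (S² + 25*c)) = 1/(S + S² + 25*c))
(r(-170, 85) + (-16419 - H(-78, -55)))*(-9713 - 34122) = (1/(85 + 85² + 25*(-170)) + (-16419 - 1*(-78)³))*(-9713 - 34122) = (1/(85 + 7225 - 4250) + (-16419 - 1*(-474552)))*(-43835) = (1/3060 + (-16419 + 474552))*(-43835) = (1/3060 + 458133)*(-43835) = (1401886981/3060)*(-43835) = -12290343162427/612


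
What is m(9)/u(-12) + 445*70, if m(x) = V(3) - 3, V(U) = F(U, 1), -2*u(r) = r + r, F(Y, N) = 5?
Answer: 186901/6 ≈ 31150.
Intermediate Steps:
u(r) = -r (u(r) = -(r + r)/2 = -r)
V(U) = 5
m(x) = 2 (m(x) = 5 - 3 = 2)
m(9)/u(-12) + 445*70 = 2/((-1*(-12))) + 445*70 = 2/12 + 31150 = 2*(1/12) + 31150 = 1/6 + 31150 = 186901/6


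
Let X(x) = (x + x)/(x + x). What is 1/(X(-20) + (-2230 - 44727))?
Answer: -1/46956 ≈ -2.1297e-5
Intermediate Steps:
X(x) = 1 (X(x) = (2*x)/((2*x)) = (2*x)*(1/(2*x)) = 1)
1/(X(-20) + (-2230 - 44727)) = 1/(1 + (-2230 - 44727)) = 1/(1 - 46957) = 1/(-46956) = -1/46956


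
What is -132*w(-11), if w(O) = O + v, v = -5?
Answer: 2112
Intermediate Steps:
w(O) = -5 + O (w(O) = O - 5 = -5 + O)
-132*w(-11) = -132*(-5 - 11) = -132*(-16) = 2112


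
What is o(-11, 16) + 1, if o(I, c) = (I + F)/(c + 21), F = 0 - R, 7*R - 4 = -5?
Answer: 183/259 ≈ 0.70656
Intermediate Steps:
R = -1/7 (R = 4/7 + (1/7)*(-5) = 4/7 - 5/7 = -1/7 ≈ -0.14286)
F = 1/7 (F = 0 - 1*(-1/7) = 0 + 1/7 = 1/7 ≈ 0.14286)
o(I, c) = (1/7 + I)/(21 + c) (o(I, c) = (I + 1/7)/(c + 21) = (1/7 + I)/(21 + c))
o(-11, 16) + 1 = (1/7 - 11)/(21 + 16) + 1 = -76/7/37 + 1 = (1/37)*(-76/7) + 1 = -76/259 + 1 = 183/259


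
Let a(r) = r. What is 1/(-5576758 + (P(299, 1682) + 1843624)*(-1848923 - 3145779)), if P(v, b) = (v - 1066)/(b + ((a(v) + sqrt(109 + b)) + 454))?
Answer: -27290962650877799507/251304912854907200332895901626450 + 5746404651*sqrt(199)/251304912854907200332895901626450 ≈ -1.0860e-13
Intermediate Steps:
P(v, b) = (-1066 + v)/(454 + b + v + sqrt(109 + b)) (P(v, b) = (v - 1066)/(b + ((v + sqrt(109 + b)) + 454)) = (-1066 + v)/(b + (454 + v + sqrt(109 + b))) = (-1066 + v)/(454 + b + v + sqrt(109 + b)))
1/(-5576758 + (P(299, 1682) + 1843624)*(-1848923 - 3145779)) = 1/(-5576758 + ((-1066 + 299)/(454 + 1682 + 299 + sqrt(109 + 1682)) + 1843624)*(-1848923 - 3145779)) = 1/(-5576758 + (-767/(454 + 1682 + 299 + sqrt(1791)) + 1843624)*(-4994702)) = 1/(-5576758 + (-767/(454 + 1682 + 299 + 3*sqrt(199)) + 1843624)*(-4994702)) = 1/(-5576758 + (-767/(2435 + 3*sqrt(199)) + 1843624)*(-4994702)) = 1/(-5576758 + (1843624 - 767/(2435 + 3*sqrt(199)))*(-4994702)) = 1/(-5576758 + (-9208352480048 + 3830936434/(2435 + 3*sqrt(199)))) = 1/(-9208358056806 + 3830936434/(2435 + 3*sqrt(199)))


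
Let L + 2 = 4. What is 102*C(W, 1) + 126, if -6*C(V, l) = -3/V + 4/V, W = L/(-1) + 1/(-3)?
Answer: 933/7 ≈ 133.29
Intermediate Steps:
L = 2 (L = -2 + 4 = 2)
W = -7/3 (W = 2/(-1) + 1/(-3) = 2*(-1) + 1*(-⅓) = -2 - ⅓ = -7/3 ≈ -2.3333)
C(V, l) = -1/(6*V) (C(V, l) = -(-3/V + 4/V)/6 = -1/(6*V))
102*C(W, 1) + 126 = 102*(-1/(6*(-7/3))) + 126 = 102*(-⅙*(-3/7)) + 126 = 102*(1/14) + 126 = 51/7 + 126 = 933/7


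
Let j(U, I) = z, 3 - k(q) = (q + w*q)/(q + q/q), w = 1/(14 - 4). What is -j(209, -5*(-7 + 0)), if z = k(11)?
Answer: -239/120 ≈ -1.9917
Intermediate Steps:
w = ⅒ (w = 1/10 = ⅒ ≈ 0.10000)
k(q) = 3 - 11*q/(10*(1 + q)) (k(q) = 3 - (q + q/10)/(q + q/q) = 3 - 11*q/10/(q + 1) = 3 - 11*q/10/(1 + q) = 3 - 11*q/(10*(1 + q)))
z = 239/120 (z = (30 + 19*11)/(10*(1 + 11)) = (⅒)*(30 + 209)/12 = (⅒)*(1/12)*239 = 239/120 ≈ 1.9917)
j(U, I) = 239/120
-j(209, -5*(-7 + 0)) = -1*239/120 = -239/120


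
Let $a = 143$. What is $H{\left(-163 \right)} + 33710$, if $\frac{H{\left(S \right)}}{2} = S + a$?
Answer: $33670$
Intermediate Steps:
$H{\left(S \right)} = 286 + 2 S$ ($H{\left(S \right)} = 2 \left(S + 143\right) = 2 \left(143 + S\right) = 286 + 2 S$)
$H{\left(-163 \right)} + 33710 = \left(286 + 2 \left(-163\right)\right) + 33710 = \left(286 - 326\right) + 33710 = -40 + 33710 = 33670$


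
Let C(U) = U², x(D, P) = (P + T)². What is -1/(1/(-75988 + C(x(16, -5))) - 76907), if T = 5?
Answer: 75988/5844009117 ≈ 1.3003e-5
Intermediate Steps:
x(D, P) = (5 + P)² (x(D, P) = (P + 5)² = (5 + P)²)
-1/(1/(-75988 + C(x(16, -5))) - 76907) = -1/(1/(-75988 + ((5 - 5)²)²) - 76907) = -1/(1/(-75988 + (0²)²) - 76907) = -1/(1/(-75988 + 0²) - 76907) = -1/(1/(-75988 + 0) - 76907) = -1/(1/(-75988) - 76907) = -1/(-1/75988 - 76907) = -1/(-5844009117/75988) = -1*(-75988/5844009117) = 75988/5844009117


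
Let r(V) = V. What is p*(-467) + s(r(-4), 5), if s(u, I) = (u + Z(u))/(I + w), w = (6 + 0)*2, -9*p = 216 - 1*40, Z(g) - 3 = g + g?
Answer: 1397183/153 ≈ 9131.9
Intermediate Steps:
Z(g) = 3 + 2*g (Z(g) = 3 + (g + g) = 3 + 2*g)
p = -176/9 (p = -(216 - 1*40)/9 = -(216 - 40)/9 = -1/9*176 = -176/9 ≈ -19.556)
w = 12 (w = 6*2 = 12)
s(u, I) = (3 + 3*u)/(12 + I) (s(u, I) = (u + (3 + 2*u))/(I + 12) = (3 + 3*u)/(12 + I))
p*(-467) + s(r(-4), 5) = -176/9*(-467) + 3*(1 - 4)/(12 + 5) = 82192/9 + 3*(-3)/17 = 82192/9 + 3*(1/17)*(-3) = 82192/9 - 9/17 = 1397183/153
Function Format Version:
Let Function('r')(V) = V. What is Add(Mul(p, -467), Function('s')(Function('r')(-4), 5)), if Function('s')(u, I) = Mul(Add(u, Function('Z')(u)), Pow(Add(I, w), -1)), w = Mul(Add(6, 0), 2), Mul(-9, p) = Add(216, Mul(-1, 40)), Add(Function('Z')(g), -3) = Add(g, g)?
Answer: Rational(1397183, 153) ≈ 9131.9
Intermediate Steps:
Function('Z')(g) = Add(3, Mul(2, g)) (Function('Z')(g) = Add(3, Add(g, g)) = Add(3, Mul(2, g)))
p = Rational(-176, 9) (p = Mul(Rational(-1, 9), Add(216, Mul(-1, 40))) = Mul(Rational(-1, 9), Add(216, -40)) = Mul(Rational(-1, 9), 176) = Rational(-176, 9) ≈ -19.556)
w = 12 (w = Mul(6, 2) = 12)
Function('s')(u, I) = Mul(Pow(Add(12, I), -1), Add(3, Mul(3, u))) (Function('s')(u, I) = Mul(Add(u, Add(3, Mul(2, u))), Pow(Add(I, 12), -1)) = Mul(Add(3, Mul(3, u)), Pow(Add(12, I), -1)) = Mul(Pow(Add(12, I), -1), Add(3, Mul(3, u))))
Add(Mul(p, -467), Function('s')(Function('r')(-4), 5)) = Add(Mul(Rational(-176, 9), -467), Mul(3, Pow(Add(12, 5), -1), Add(1, -4))) = Add(Rational(82192, 9), Mul(3, Pow(17, -1), -3)) = Add(Rational(82192, 9), Mul(3, Rational(1, 17), -3)) = Add(Rational(82192, 9), Rational(-9, 17)) = Rational(1397183, 153)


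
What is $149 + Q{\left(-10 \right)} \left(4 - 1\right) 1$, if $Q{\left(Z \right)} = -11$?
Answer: $116$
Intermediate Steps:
$149 + Q{\left(-10 \right)} \left(4 - 1\right) 1 = 149 - 11 \left(4 - 1\right) 1 = 149 - 11 \cdot 3 \cdot 1 = 149 - 33 = 116$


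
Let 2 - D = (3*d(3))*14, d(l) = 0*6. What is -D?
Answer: -2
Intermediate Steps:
d(l) = 0
D = 2 (D = 2 - 3*0*14 = 2 - 0*14 = 2 - 1*0 = 2 + 0 = 2)
-D = -1*2 = -2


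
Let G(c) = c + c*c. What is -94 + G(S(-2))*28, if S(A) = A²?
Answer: 466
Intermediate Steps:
G(c) = c + c²
-94 + G(S(-2))*28 = -94 + ((-2)²*(1 + (-2)²))*28 = -94 + (4*(1 + 4))*28 = -94 + (4*5)*28 = -94 + 20*28 = -94 + 560 = 466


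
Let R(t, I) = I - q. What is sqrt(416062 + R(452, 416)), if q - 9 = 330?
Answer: sqrt(416139) ≈ 645.09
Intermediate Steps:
q = 339 (q = 9 + 330 = 339)
R(t, I) = -339 + I (R(t, I) = I - 1*339 = I - 339 = -339 + I)
sqrt(416062 + R(452, 416)) = sqrt(416062 + (-339 + 416)) = sqrt(416062 + 77) = sqrt(416139)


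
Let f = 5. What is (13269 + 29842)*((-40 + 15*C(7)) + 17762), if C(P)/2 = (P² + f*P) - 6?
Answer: 864892882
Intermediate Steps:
C(P) = -12 + 2*P² + 10*P (C(P) = 2*((P² + 5*P) - 6) = 2*(-6 + P² + 5*P) = -12 + 2*P² + 10*P)
(13269 + 29842)*((-40 + 15*C(7)) + 17762) = (13269 + 29842)*((-40 + 15*(-12 + 2*7² + 10*7)) + 17762) = 43111*((-40 + 15*(-12 + 2*49 + 70)) + 17762) = 43111*((-40 + 15*(-12 + 98 + 70)) + 17762) = 43111*((-40 + 15*156) + 17762) = 43111*((-40 + 2340) + 17762) = 43111*(2300 + 17762) = 43111*20062 = 864892882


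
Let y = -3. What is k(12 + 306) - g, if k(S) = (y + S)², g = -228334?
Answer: 327559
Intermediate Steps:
k(S) = (-3 + S)²
k(12 + 306) - g = (-3 + (12 + 306))² - 1*(-228334) = (-3 + 318)² + 228334 = 315² + 228334 = 99225 + 228334 = 327559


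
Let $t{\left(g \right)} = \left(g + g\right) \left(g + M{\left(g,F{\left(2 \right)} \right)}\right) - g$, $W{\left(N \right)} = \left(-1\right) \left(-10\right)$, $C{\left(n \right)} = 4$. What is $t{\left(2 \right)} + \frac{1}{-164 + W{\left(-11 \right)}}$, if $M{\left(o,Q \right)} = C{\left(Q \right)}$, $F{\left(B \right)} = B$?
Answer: $\frac{3387}{154} \approx 21.993$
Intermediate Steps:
$W{\left(N \right)} = 10$
$M{\left(o,Q \right)} = 4$
$t{\left(g \right)} = - g + 2 g \left(4 + g\right)$ ($t{\left(g \right)} = \left(g + g\right) \left(g + 4\right) - g = 2 g \left(4 + g\right) - g = - g + 2 g \left(4 + g\right)$)
$t{\left(2 \right)} + \frac{1}{-164 + W{\left(-11 \right)}} = 2 \left(7 + 2 \cdot 2\right) + \frac{1}{-164 + 10} = 2 \left(7 + 4\right) + \frac{1}{-154} = 2 \cdot 11 - \frac{1}{154} = 22 - \frac{1}{154} = \frac{3387}{154}$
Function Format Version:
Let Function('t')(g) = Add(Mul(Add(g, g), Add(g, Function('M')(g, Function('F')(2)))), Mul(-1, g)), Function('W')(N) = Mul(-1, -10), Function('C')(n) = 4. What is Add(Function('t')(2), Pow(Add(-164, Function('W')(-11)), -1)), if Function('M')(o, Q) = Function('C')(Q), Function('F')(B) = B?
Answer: Rational(3387, 154) ≈ 21.993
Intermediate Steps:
Function('W')(N) = 10
Function('M')(o, Q) = 4
Function('t')(g) = Add(Mul(-1, g), Mul(2, g, Add(4, g))) (Function('t')(g) = Add(Mul(Add(g, g), Add(g, 4)), Mul(-1, g)) = Add(Mul(Mul(2, g), Add(4, g)), Mul(-1, g)) = Add(Mul(2, g, Add(4, g)), Mul(-1, g)) = Add(Mul(-1, g), Mul(2, g, Add(4, g))))
Add(Function('t')(2), Pow(Add(-164, Function('W')(-11)), -1)) = Add(Mul(2, Add(7, Mul(2, 2))), Pow(Add(-164, 10), -1)) = Add(Mul(2, Add(7, 4)), Pow(-154, -1)) = Add(Mul(2, 11), Rational(-1, 154)) = Add(22, Rational(-1, 154)) = Rational(3387, 154)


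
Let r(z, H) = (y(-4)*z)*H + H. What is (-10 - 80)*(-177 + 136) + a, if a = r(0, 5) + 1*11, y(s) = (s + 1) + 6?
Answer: 3706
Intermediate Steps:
y(s) = 7 + s (y(s) = (1 + s) + 6 = 7 + s)
r(z, H) = H + 3*H*z (r(z, H) = ((7 - 4)*z)*H + H = (3*z)*H + H = 3*H*z + H = H + 3*H*z)
a = 16 (a = 5*(1 + 3*0) + 1*11 = 5*(1 + 0) + 11 = 5*1 + 11 = 5 + 11 = 16)
(-10 - 80)*(-177 + 136) + a = (-10 - 80)*(-177 + 136) + 16 = -90*(-41) + 16 = 3690 + 16 = 3706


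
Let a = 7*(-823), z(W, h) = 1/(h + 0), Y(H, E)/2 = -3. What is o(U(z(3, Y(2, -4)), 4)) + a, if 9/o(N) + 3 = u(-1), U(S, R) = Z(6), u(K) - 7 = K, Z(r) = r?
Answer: -5758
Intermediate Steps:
u(K) = 7 + K
Y(H, E) = -6 (Y(H, E) = 2*(-3) = -6)
z(W, h) = 1/h
U(S, R) = 6
o(N) = 3 (o(N) = 9/(-3 + (7 - 1)) = 9/(-3 + 6) = 9/3 = 9*(⅓) = 3)
a = -5761
o(U(z(3, Y(2, -4)), 4)) + a = 3 - 5761 = -5758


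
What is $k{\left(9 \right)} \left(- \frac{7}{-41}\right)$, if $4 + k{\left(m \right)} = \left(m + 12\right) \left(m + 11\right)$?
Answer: $\frac{2912}{41} \approx 71.024$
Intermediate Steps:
$k{\left(m \right)} = -4 + \left(11 + m\right) \left(12 + m\right)$ ($k{\left(m \right)} = -4 + \left(m + 12\right) \left(m + 11\right) = -4 + \left(12 + m\right) \left(11 + m\right) = -4 + \left(11 + m\right) \left(12 + m\right)$)
$k{\left(9 \right)} \left(- \frac{7}{-41}\right) = \left(128 + 9^{2} + 23 \cdot 9\right) \left(- \frac{7}{-41}\right) = \left(128 + 81 + 207\right) \left(\left(-7\right) \left(- \frac{1}{41}\right)\right) = 416 \cdot \frac{7}{41} = \frac{2912}{41}$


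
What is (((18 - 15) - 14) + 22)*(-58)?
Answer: -638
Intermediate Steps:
(((18 - 15) - 14) + 22)*(-58) = ((3 - 14) + 22)*(-58) = (-11 + 22)*(-58) = 11*(-58) = -638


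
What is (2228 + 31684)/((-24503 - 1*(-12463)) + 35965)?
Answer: 11304/7975 ≈ 1.4174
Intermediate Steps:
(2228 + 31684)/((-24503 - 1*(-12463)) + 35965) = 33912/((-24503 + 12463) + 35965) = 33912/(-12040 + 35965) = 33912/23925 = 33912*(1/23925) = 11304/7975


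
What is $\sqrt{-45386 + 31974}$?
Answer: $2 i \sqrt{3353} \approx 115.81 i$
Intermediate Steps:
$\sqrt{-45386 + 31974} = \sqrt{-13412} = 2 i \sqrt{3353}$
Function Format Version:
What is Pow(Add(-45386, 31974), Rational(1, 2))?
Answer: Mul(2, I, Pow(3353, Rational(1, 2))) ≈ Mul(115.81, I)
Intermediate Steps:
Pow(Add(-45386, 31974), Rational(1, 2)) = Pow(-13412, Rational(1, 2)) = Mul(2, I, Pow(3353, Rational(1, 2)))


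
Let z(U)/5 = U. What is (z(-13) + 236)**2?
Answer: 29241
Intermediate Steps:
z(U) = 5*U
(z(-13) + 236)**2 = (5*(-13) + 236)**2 = (-65 + 236)**2 = 171**2 = 29241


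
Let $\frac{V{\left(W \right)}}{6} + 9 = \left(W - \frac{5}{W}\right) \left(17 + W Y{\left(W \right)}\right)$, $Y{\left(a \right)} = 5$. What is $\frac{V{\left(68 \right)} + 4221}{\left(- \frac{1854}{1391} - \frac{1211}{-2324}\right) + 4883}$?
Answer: $\frac{23039107962}{751551037} \approx 30.655$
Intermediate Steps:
$V{\left(W \right)} = -54 + 6 \left(17 + 5 W\right) \left(W - \frac{5}{W}\right)$ ($V{\left(W \right)} = -54 + 6 \left(W - \frac{5}{W}\right) \left(17 + W 5\right) = -54 + 6 \left(W - \frac{5}{W}\right) \left(17 + 5 W\right) = -54 + 6 \left(17 + 5 W\right) \left(W - \frac{5}{W}\right)$)
$\frac{V{\left(68 \right)} + 4221}{\left(- \frac{1854}{1391} - \frac{1211}{-2324}\right) + 4883} = \frac{\left(-204 - \frac{510}{68} + 30 \cdot 68^{2} + 102 \cdot 68\right) + 4221}{\left(- \frac{1854}{1391} - \frac{1211}{-2324}\right) + 4883} = \frac{\left(-204 - \frac{15}{2} + 30 \cdot 4624 + 6936\right) + 4221}{\left(\left(-1854\right) \frac{1}{1391} - - \frac{173}{332}\right) + 4883} = \frac{\left(-204 - \frac{15}{2} + 138720 + 6936\right) + 4221}{\left(- \frac{1854}{1391} + \frac{173}{332}\right) + 4883} = \frac{\frac{290889}{2} + 4221}{- \frac{374885}{461812} + 4883} = \frac{299331}{2 \cdot \frac{2254653111}{461812}} = \frac{299331}{2} \cdot \frac{461812}{2254653111} = \frac{23039107962}{751551037}$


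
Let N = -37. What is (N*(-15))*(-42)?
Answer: -23310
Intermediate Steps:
(N*(-15))*(-42) = -37*(-15)*(-42) = 555*(-42) = -23310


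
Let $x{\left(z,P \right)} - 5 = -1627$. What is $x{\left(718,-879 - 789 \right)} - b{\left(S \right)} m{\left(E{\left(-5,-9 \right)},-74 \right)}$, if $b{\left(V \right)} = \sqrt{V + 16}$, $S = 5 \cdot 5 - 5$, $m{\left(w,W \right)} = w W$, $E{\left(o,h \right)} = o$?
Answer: $-3842$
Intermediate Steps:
$m{\left(w,W \right)} = W w$
$x{\left(z,P \right)} = -1622$ ($x{\left(z,P \right)} = 5 - 1627 = -1622$)
$S = 20$ ($S = 25 - 5 = 20$)
$b{\left(V \right)} = \sqrt{16 + V}$
$x{\left(718,-879 - 789 \right)} - b{\left(S \right)} m{\left(E{\left(-5,-9 \right)},-74 \right)} = -1622 - \sqrt{16 + 20} \left(\left(-74\right) \left(-5\right)\right) = -1622 - \sqrt{36} \cdot 370 = -1622 - 6 \cdot 370 = -1622 - 2220 = -3842$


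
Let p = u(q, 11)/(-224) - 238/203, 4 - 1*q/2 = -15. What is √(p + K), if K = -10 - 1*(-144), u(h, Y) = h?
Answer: √87467219/812 ≈ 11.518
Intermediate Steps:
q = 38 (q = 8 - 2*(-15) = 8 + 30 = 38)
K = 134 (K = -10 + 144 = 134)
p = -4359/3248 (p = 38/(-224) - 238/203 = 38*(-1/224) - 238*1/203 = -19/112 - 34/29 = -4359/3248 ≈ -1.3421)
√(p + K) = √(-4359/3248 + 134) = √(430873/3248) = √87467219/812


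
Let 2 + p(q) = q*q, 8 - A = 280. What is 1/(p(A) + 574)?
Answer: 1/74556 ≈ 1.3413e-5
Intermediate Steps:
A = -272 (A = 8 - 1*280 = 8 - 280 = -272)
p(q) = -2 + q**2 (p(q) = -2 + q*q = -2 + q**2)
1/(p(A) + 574) = 1/((-2 + (-272)**2) + 574) = 1/((-2 + 73984) + 574) = 1/(73982 + 574) = 1/74556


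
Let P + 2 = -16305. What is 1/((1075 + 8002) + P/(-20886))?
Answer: 20886/189598529 ≈ 0.00011016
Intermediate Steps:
P = -16307 (P = -2 - 16305 = -16307)
1/((1075 + 8002) + P/(-20886)) = 1/((1075 + 8002) - 16307/(-20886)) = 1/(9077 - 16307*(-1/20886)) = 1/(9077 + 16307/20886) = 1/(189598529/20886) = 20886/189598529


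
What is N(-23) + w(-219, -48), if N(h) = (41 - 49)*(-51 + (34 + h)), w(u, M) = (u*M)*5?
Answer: 52880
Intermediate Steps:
w(u, M) = 5*M*u (w(u, M) = (M*u)*5 = 5*M*u)
N(h) = 136 - 8*h (N(h) = -8*(-17 + h) = 136 - 8*h)
N(-23) + w(-219, -48) = (136 - 8*(-23)) + 5*(-48)*(-219) = (136 + 184) + 52560 = 320 + 52560 = 52880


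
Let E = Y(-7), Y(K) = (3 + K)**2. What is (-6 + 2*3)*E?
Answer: 0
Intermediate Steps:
E = 16 (E = (3 - 7)**2 = (-4)**2 = 16)
(-6 + 2*3)*E = (-6 + 2*3)*16 = (-6 + 6)*16 = 0*16 = 0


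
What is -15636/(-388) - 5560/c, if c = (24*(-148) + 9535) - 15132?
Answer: 36302761/887453 ≈ 40.907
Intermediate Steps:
c = -9149 (c = (-3552 + 9535) - 15132 = 5983 - 15132 = -9149)
-15636/(-388) - 5560/c = -15636/(-388) - 5560/(-9149) = -15636*(-1/388) - 5560*(-1/9149) = 3909/97 + 5560/9149 = 36302761/887453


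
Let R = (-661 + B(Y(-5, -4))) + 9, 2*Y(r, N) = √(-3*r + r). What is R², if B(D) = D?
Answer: (1304 - √10)²/4 ≈ 4.2304e+5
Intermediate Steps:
Y(r, N) = √2*√(-r)/2 (Y(r, N) = √(-3*r + r)/2 = √(-2*r)/2 = (√2*√(-r))/2 = √2*√(-r)/2)
R = -652 + √10/2 (R = (-661 + √2*√(-1*(-5))/2) + 9 = (-661 + √2*√5/2) + 9 = (-661 + √10/2) + 9 = -652 + √10/2 ≈ -650.42)
R² = (-652 + √10/2)²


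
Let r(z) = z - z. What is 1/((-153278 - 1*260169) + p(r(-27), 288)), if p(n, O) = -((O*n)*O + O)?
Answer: -1/413735 ≈ -2.4170e-6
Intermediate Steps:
r(z) = 0
p(n, O) = -O - n*O² (p(n, O) = -(n*O² + O) = -(O + n*O²) = -O - n*O²)
1/((-153278 - 1*260169) + p(r(-27), 288)) = 1/((-153278 - 1*260169) - 1*288*(1 + 288*0)) = 1/((-153278 - 260169) - 1*288*(1 + 0)) = 1/(-413447 - 1*288*1) = 1/(-413447 - 288) = 1/(-413735) = -1/413735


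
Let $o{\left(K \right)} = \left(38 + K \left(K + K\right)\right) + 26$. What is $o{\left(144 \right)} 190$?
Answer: $7891840$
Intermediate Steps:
$o{\left(K \right)} = 64 + 2 K^{2}$ ($o{\left(K \right)} = \left(38 + K 2 K\right) + 26 = \left(38 + 2 K^{2}\right) + 26 = 64 + 2 K^{2}$)
$o{\left(144 \right)} 190 = \left(64 + 2 \cdot 144^{2}\right) 190 = \left(64 + 2 \cdot 20736\right) 190 = \left(64 + 41472\right) 190 = 41536 \cdot 190 = 7891840$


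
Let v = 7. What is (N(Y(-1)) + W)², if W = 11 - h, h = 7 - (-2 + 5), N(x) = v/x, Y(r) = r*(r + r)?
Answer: 441/4 ≈ 110.25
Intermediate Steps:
Y(r) = 2*r² (Y(r) = r*(2*r) = 2*r²)
N(x) = 7/x
h = 4 (h = 7 - 1*3 = 7 - 3 = 4)
W = 7 (W = 11 - 1*4 = 11 - 4 = 7)
(N(Y(-1)) + W)² = (7/((2*(-1)²)) + 7)² = (7/((2*1)) + 7)² = (7/2 + 7)² = (21/2)² = 441/4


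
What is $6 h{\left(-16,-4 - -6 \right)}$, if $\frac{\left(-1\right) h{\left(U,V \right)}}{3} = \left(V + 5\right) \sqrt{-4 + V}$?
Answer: $- 126 i \sqrt{2} \approx - 178.19 i$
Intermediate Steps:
$h{\left(U,V \right)} = - 3 \sqrt{-4 + V} \left(5 + V\right)$ ($h{\left(U,V \right)} = - 3 \left(V + 5\right) \sqrt{-4 + V} = - 3 \left(5 + V\right) \sqrt{-4 + V} = - 3 \sqrt{-4 + V} \left(5 + V\right)$)
$6 h{\left(-16,-4 - -6 \right)} = 6 \cdot 3 \sqrt{-4 - -2} \left(-5 - \left(-4 - -6\right)\right) = 6 \cdot 3 \sqrt{-4 + \left(-4 + 6\right)} \left(-5 - \left(-4 + 6\right)\right) = 6 \cdot 3 \sqrt{-4 + 2} \left(-5 - 2\right) = 6 \cdot 3 \sqrt{-2} \left(-5 - 2\right) = 6 \cdot 3 i \sqrt{2} \left(-7\right) = 6 \left(- 21 i \sqrt{2}\right) = - 126 i \sqrt{2}$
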